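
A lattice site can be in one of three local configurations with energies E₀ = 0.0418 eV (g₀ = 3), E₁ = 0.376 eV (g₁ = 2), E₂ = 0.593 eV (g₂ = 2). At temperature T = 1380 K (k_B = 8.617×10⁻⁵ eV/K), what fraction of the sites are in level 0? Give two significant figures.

k_BT = 8.617×10⁻⁵ × 1380 K = 0.1189 eV.
Eᵢ/kT = 0.3516, 3.162, 4.987.
Z = Σ gᵢe^(−Eᵢ/kT) = 3·e^(−0.3516) + 2·e^(−3.162) + 2·e^(−4.987) = 2.111 + 0.08468 + 0.01365 = 2.209.
P₀ = g₀ e^(−E₀/kT) / Z = 2.111/2.209 = 0.96.

0.96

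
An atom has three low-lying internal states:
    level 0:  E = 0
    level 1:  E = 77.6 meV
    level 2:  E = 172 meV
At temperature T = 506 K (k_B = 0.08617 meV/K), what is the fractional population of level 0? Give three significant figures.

k_BT = 0.08617 × 506 K = 43.602 meV.
Eᵢ/kT = 0, 1.7797, 3.9448.
Z = Σ e^(−Eᵢ/kT) = e^(−0) + e^(−1.7797) + e^(−3.9448) = 1.0000 + 0.16869 + 0.019355 = 1.1880.
P₀ = e^(−E₀/kT) / Z = 1.0000/1.1880 = 0.842.

0.842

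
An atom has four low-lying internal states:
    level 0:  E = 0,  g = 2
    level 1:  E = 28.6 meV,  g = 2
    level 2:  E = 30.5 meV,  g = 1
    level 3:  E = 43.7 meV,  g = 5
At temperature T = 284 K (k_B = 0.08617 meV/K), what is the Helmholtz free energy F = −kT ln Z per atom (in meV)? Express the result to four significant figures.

-32.33 meV

k_BT = 0.08617 × 284 K = 24.4723 meV.
Eᵢ/kT = 0, 1.16867, 1.24631, 1.78569.
Z = Σ gᵢe^(−Eᵢ/kT) = 2·e^(−0) + 2·e^(−1.16867) + 1·e^(−1.24631) + 5·e^(−1.78569) = 2.00000 + 0.621560 + 0.287564 + 0.838407 = 3.74753.
F = −kT ln Z = −24.4723 × ln(3.74753) = −24.4723 × 1.32110 = -32.33 meV.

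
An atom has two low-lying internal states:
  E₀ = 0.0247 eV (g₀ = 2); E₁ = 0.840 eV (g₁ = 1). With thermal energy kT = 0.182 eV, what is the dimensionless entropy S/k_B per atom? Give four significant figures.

0.7240

Eᵢ/kT = 0.135714, 4.61538.
Z = Σ gᵢe^(−Eᵢ/kT) = 2·e^(−0.135714) + 1·e^(−4.61538) = 1.74618 + 0.00989842 = 1.75608.
⟨E⟩ = Σ EᵢPᵢ = 0.0292955 eV.
S/k_B = ln Z + ⟨E⟩/kT = ln(1.75608) + 0.0292955/0.182 = 0.563084 + 0.160964 = 0.7240.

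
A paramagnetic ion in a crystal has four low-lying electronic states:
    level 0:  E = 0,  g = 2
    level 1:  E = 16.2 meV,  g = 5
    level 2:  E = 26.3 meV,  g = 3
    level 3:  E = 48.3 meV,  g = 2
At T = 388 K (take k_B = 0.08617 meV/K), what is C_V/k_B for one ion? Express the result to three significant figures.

k_BT = 0.08617 × 388 K = 33.434 meV.
Eᵢ/kT = 0, 0.48454, 0.78662, 1.4446.
Z = Σ gᵢe^(−Eᵢ/kT) = 2·e^(−0) + 5·e^(−0.48454) + 3·e^(−0.78662) + 2·e^(−1.4446) = 2.0000 + 3.0799 + 1.3661 + 0.47168 = 6.9177.
⟨E⟩ = 15.700 meV, ⟨E²⟩ = 412.50 meV².
C_V/k_B = (⟨E²⟩ − ⟨E⟩²)/(kT)² = (412.50 − 246.49)/1117.8 = 0.149.

0.149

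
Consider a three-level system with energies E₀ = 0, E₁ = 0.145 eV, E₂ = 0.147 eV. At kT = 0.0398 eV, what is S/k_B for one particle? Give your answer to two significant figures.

0.23

Eᵢ/kT = 0, 3.643, 3.693.
Z = Σ e^(−Eᵢ/kT) = e^(−0) + e^(−3.643) + e^(−3.693) = 1.000 + 0.02617 + 0.02490 = 1.051.
⟨E⟩ = Σ EᵢPᵢ = 0.007093 eV.
S/k_B = ln Z + ⟨E⟩/kT = ln(1.051) + 0.007093/0.0398 = 0.04974 + 0.1782 = 0.23.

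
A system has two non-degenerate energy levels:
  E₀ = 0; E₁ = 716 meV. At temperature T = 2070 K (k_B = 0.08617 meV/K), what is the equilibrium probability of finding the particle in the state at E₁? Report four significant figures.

0.01774

k_BT = 0.08617 × 2070 K = 178.372 meV.
Eᵢ/kT = 0, 4.01408.
Z = Σ e^(−Eᵢ/kT) = e^(−0) + e^(−4.01408) = 1.00000 + 0.0180596 = 1.01806.
P₁ = e^(−E₁/kT) / Z = 0.0180596/1.01806 = 0.01774.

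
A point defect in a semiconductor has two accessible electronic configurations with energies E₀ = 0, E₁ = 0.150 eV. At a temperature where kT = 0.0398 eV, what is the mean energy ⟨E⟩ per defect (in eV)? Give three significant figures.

0.00338 eV

Eᵢ/kT = 0, 3.7688.
Z = Σ e^(−Eᵢ/kT) = e^(−0) + e^(−3.7688) = 1.0000 + 0.023080 = 1.0231.
⟨E⟩ = Σ Eᵢ e^(−Eᵢ/kT) / Z = (0·1.0000 + 0.150·0.023080) / 1.0231 = 0.00338 eV.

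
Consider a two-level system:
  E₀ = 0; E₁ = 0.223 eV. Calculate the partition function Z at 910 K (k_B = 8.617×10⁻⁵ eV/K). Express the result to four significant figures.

k_BT = 8.617×10⁻⁵ × 910 K = 0.0784147 eV.
Eᵢ/kT = 0, 2.84385.
Z = Σ e^(−Eᵢ/kT) = e^(−0) + e^(−2.84385) = 1.00000 + 0.0582012 = 1.05820.

Z = 1.058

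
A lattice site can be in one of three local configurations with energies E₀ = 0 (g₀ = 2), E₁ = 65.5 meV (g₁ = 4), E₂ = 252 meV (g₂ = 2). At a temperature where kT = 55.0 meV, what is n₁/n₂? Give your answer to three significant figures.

59.4

n₁/n₂ = (g₁/g₂) exp[−(E₁−E₂)/kT] = (4/2) × exp(−(-186.5 meV)/(55.0 meV)) = (4/2) × exp(3.3909) = 59.4.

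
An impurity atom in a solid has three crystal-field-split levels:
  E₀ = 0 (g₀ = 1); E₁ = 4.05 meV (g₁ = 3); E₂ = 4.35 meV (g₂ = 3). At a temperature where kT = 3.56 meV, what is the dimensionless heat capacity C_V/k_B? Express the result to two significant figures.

Eᵢ/kT = 0, 1.138, 1.222.
Z = Σ gᵢe^(−Eᵢ/kT) = 1·e^(−0) + 3·e^(−1.138) + 3·e^(−1.222) = 1.000 + 0.9614 + 0.8839 = 2.845.
⟨E⟩ = 2.720 meV, ⟨E²⟩ = 11.42 meV².
C_V/k_B = (⟨E²⟩ − ⟨E⟩²)/(kT)² = (11.42 − 7.398)/12.67 = 0.32.

0.32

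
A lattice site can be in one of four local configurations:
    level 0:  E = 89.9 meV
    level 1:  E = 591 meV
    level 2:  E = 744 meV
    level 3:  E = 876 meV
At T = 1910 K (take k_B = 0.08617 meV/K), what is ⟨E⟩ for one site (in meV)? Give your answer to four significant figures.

k_BT = 0.08617 × 1910 K = 164.585 meV.
Eᵢ/kT = 0.546222, 3.59085, 4.52046, 5.32248.
Z = Σ e^(−Eᵢ/kT) = e^(−0.546222) + e^(−3.59085) + e^(−4.52046) + e^(−5.32248) = 0.579134 + 0.0275749 + 0.0108840 + 0.00488063 = 0.622474.
⟨E⟩ = Σ Eᵢ e^(−Eᵢ/kT) / Z = (89.9·0.579134 + 591·0.0275749 + 744·0.0108840 + 876·0.00488063) / 0.622474 = 129.7 meV.

129.7 meV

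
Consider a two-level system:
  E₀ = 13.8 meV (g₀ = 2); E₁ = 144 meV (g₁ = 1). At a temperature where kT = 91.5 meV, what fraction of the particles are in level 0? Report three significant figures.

Eᵢ/kT = 0.15082, 1.5738.
Z = Σ gᵢe^(−Eᵢ/kT) = 2·e^(−0.15082) + 1·e^(−1.5738) = 1.7200 + 0.20726 = 1.9273.
P₀ = g₀ e^(−E₀/kT) / Z = 1.7200/1.9273 = 0.892.

0.892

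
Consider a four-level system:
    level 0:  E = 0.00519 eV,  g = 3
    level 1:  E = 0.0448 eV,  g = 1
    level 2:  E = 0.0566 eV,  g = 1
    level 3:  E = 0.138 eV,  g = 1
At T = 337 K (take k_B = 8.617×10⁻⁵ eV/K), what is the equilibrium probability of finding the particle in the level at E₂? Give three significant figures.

k_BT = 8.617×10⁻⁵ × 337 K = 0.029039 eV.
Eᵢ/kT = 0.17873, 1.5428, 1.9491, 4.7522.
Z = Σ gᵢe^(−Eᵢ/kT) = 3·e^(−0.17873) + 1·e^(−1.5428) + 1·e^(−1.9491) + 1·e^(−4.7522) = 2.5090 + 0.21378 + 0.14240 + 0.0086327 = 2.8738.
P₂ = g₂ e^(−E₂/kT) / Z = 0.14240/2.8738 = 0.0496.

0.0496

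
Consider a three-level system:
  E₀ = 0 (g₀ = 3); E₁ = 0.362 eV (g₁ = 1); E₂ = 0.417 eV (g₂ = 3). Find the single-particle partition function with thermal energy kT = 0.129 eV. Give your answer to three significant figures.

Z = 3.18

Eᵢ/kT = 0, 2.8062, 3.2326.
Z = Σ gᵢe^(−Eᵢ/kT) = 3·e^(−0) + 1·e^(−2.8062) + 3·e^(−3.2326) = 3.0000 + 0.060434 + 0.11836 = 3.1788.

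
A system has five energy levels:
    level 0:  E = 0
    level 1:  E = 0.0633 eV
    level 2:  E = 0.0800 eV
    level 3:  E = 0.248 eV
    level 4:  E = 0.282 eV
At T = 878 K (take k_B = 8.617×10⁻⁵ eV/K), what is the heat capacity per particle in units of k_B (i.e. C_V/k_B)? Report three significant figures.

k_BT = 8.617×10⁻⁵ × 878 K = 0.075657 eV.
Eᵢ/kT = 0, 0.83667, 1.0574, 3.2780, 3.7273.
Z = Σ e^(−Eᵢ/kT) = e^(−0) + e^(−0.83667) + e^(−1.0574) + e^(−3.2780) + e^(−3.7273) = 1.0000 + 0.43315 + 0.34736 + 0.037704 + 0.024058 = 1.8423.
⟨E⟩ = 0.038724 eV, ⟨E²⟩ = 0.0044460 eV².
C_V/k_B = (⟨E²⟩ − ⟨E⟩²)/(kT)² = (0.0044460 − 0.0014995)/0.0057240 = 0.515.

0.515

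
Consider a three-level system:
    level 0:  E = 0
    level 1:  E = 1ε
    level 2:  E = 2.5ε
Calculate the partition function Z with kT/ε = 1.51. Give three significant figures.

Z = 1.71

Eᵢ/kT = 0, 0.66225, 1.6556.
Z = Σ e^(−Eᵢ/kT) = e^(−0) + e^(−0.66225) + e^(−1.6556) = 1.0000 + 0.51569 + 0.19098 = 1.7067.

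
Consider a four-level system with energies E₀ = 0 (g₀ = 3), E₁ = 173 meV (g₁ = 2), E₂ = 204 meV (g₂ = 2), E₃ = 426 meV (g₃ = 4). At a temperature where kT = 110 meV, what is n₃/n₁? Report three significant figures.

n₃/n₁ = (g₃/g₁) exp[−(E₃−E₁)/kT] = (4/2) × exp(−(253 meV)/(110 meV)) = (4/2) × exp(-2.3000) = 0.201.

0.201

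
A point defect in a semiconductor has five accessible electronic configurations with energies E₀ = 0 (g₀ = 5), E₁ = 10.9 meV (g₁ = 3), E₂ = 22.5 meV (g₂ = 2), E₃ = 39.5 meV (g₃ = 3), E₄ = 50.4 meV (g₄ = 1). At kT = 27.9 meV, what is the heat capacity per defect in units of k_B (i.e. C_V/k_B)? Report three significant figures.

0.224

Eᵢ/kT = 0, 0.39068, 0.80645, 1.4158, 1.8065.
Z = Σ gᵢe^(−Eᵢ/kT) = 5·e^(−0) + 3·e^(−0.39068) + 2·e^(−0.80645) + 3·e^(−1.4158) + 1·e^(−1.8065) = 5.0000 + 2.0298 + 0.89288 + 0.72819 + 0.16423 = 8.8151.
⟨E⟩ = 8.9909 meV, ⟨E²⟩ = 254.85 meV².
C_V/k_B = (⟨E²⟩ − ⟨E⟩²)/(kT)² = (254.85 − 80.836)/778.41 = 0.224.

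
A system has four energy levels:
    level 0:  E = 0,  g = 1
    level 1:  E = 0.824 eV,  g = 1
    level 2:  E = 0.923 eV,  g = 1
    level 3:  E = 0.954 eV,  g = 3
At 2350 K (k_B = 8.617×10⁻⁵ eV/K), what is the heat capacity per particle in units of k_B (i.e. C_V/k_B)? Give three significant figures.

k_BT = 8.617×10⁻⁵ × 2350 K = 0.20250 eV.
Eᵢ/kT = 0, 4.0691, 4.5580, 4.7111.
Z = Σ gᵢe^(−Eᵢ/kT) = 1·e^(−0) + 1·e^(−4.0691) + 1·e^(−4.5580) + 3·e^(−4.7111) = 1.0000 + 0.017093 + 0.010483 + 0.026985 = 1.0546.
⟨E⟩ = 0.046941 eV, ⟨E²⟩ = 0.042761 eV².
C_V/k_B = (⟨E²⟩ − ⟨E⟩²)/(kT)² = (0.042761 − 0.0022035)/0.041006 = 0.989.

0.989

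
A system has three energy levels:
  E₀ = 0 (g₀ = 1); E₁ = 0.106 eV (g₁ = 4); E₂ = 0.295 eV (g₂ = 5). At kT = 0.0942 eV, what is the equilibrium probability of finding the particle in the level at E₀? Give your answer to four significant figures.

Eᵢ/kT = 0, 1.12527, 3.13163.
Z = Σ gᵢe^(−Eᵢ/kT) = 1·e^(−0) + 4·e^(−1.12527) + 5·e^(−3.13163) = 1.00000 + 1.29826 + 0.218233 = 2.51649.
P₀ = g₀ e^(−E₀/kT) / Z = 1.00000/2.51649 = 0.3974.

0.3974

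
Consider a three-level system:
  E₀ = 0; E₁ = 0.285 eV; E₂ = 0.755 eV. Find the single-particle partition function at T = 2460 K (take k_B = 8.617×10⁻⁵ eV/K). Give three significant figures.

Z = 1.29

k_BT = 8.617×10⁻⁵ × 2460 K = 0.21198 eV.
Eᵢ/kT = 0, 1.3445, 3.5617.
Z = Σ e^(−Eᵢ/kT) = e^(−0) + e^(−1.3445) + e^(−3.5617) = 1.0000 + 0.26067 + 0.028391 = 1.2891.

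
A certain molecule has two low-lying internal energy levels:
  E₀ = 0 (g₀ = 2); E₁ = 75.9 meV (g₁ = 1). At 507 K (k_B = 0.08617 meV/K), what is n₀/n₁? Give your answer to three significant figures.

k_BT = 0.08617 × 507 K = 43.688 meV.
n₀/n₁ = (g₀/g₁) exp[−(E₀−E₁)/kT] = (2/1) × exp(−(-75.9 meV)/(43.688 meV)) = (2/1) × exp(1.7373) = 11.4.

11.4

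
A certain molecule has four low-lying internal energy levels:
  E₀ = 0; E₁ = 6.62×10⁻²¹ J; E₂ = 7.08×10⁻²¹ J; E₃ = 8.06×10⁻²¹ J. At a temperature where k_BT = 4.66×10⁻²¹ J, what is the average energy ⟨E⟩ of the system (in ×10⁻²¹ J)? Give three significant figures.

2.80 ×10⁻²¹ J

Eᵢ/kT = 0, 1.4206, 1.5193, 1.7296.
Z = Σ e^(−Eᵢ/kT) = e^(−0) + e^(−1.4206) + e^(−1.5193) + e^(−1.7296) = 1.0000 + 0.24157 + 0.21887 + 0.17736 = 1.6378.
⟨E⟩ = Σ Eᵢ e^(−Eᵢ/kT) / Z = (0·1.0000 + 6.62·0.24157 + 7.08·0.21887 + 8.06·0.17736) / 1.6378 = 2.80 ×10⁻²¹ J.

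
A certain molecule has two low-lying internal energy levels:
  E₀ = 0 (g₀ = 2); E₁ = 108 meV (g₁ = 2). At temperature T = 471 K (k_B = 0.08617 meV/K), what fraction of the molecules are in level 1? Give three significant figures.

0.0653

k_BT = 0.08617 × 471 K = 40.586 meV.
Eᵢ/kT = 0, 2.6610.
Z = Σ gᵢe^(−Eᵢ/kT) = 2·e^(−0) + 2·e^(−2.6610) = 2.0000 + 0.13976 = 2.1398.
P₁ = g₁ e^(−E₁/kT) / Z = 0.13976/2.1398 = 0.0653.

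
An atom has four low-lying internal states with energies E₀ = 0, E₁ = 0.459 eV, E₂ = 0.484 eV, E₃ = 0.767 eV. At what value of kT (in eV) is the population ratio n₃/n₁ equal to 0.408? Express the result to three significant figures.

0.344 eV

n₃/n₁ = exp[−(E₃−E₁)/kT] = 0.408.
⇒ (E₃−E₁)/kT = ln(1/0.408) = ln(2.4510) = 0.89650.
kT = 0.308 eV / 0.89650 = 0.344 eV.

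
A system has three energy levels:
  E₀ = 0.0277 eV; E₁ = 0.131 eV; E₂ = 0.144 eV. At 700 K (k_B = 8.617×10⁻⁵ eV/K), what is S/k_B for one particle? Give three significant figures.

0.727

k_BT = 8.617×10⁻⁵ × 700 K = 0.060319 eV.
Eᵢ/kT = 0.45923, 2.1718, 2.3873.
Z = Σ e^(−Eᵢ/kT) = e^(−0.45923) + e^(−2.1718) + e^(−2.3873) = 0.63177 + 0.11397 + 0.091877 = 0.83762.
⟨E⟩ = Σ EᵢPᵢ = 0.054512 eV.
S/k_B = ln Z + ⟨E⟩/kT = ln(0.83762) + 0.054512/0.060319 = -0.17719 + 0.90373 = 0.727.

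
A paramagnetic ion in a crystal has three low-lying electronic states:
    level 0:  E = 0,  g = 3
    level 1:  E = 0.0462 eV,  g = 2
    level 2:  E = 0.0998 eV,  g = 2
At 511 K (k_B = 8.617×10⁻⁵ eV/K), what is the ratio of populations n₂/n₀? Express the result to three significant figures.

k_BT = 8.617×10⁻⁵ × 511 K = 0.044033 eV.
n₂/n₀ = (g₂/g₀) exp[−(E₂−E₀)/kT] = (2/3) × exp(−(0.0998 eV)/(0.044033 eV)) = (2/3) × exp(-2.2665) = 0.0691.

0.0691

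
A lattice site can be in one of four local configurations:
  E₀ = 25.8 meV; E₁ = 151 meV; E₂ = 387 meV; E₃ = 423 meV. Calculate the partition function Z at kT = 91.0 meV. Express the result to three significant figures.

Eᵢ/kT = 0.28352, 1.6593, 4.2527, 4.6484.
Z = Σ e^(−Eᵢ/kT) = e^(−0.28352) + e^(−1.6593) + e^(−4.2527) + e^(−4.6484) = 0.75313 + 0.19027 + 0.014226 + 0.0095769 = 0.96720.

Z = 0.967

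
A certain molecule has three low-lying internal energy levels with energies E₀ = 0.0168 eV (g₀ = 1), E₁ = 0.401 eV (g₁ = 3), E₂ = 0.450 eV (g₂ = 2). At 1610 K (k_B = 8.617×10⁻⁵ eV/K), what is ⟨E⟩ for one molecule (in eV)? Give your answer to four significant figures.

k_BT = 8.617×10⁻⁵ × 1610 K = 0.138734 eV.
Eᵢ/kT = 0.121095, 2.89042, 3.24362.
Z = Σ gᵢe^(−Eᵢ/kT) = 1·e^(−0.121095) + 3·e^(−2.89042) + 2·e^(−3.24362) = 0.885950 + 0.166659 + 0.0780448 = 1.13065.
⟨E⟩ = Σ Eᵢ gᵢe^(−Eᵢ/kT) / Z = (0.0168·0.885950 + 0.401·0.166659 + 0.450·0.0780448) / 1.13065 = 0.1033 eV.

0.1033 eV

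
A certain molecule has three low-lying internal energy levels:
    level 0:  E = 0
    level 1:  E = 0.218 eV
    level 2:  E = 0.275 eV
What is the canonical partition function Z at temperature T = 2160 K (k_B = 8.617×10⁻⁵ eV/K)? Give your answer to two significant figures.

Z = 1.5

k_BT = 8.617×10⁻⁵ × 2160 K = 0.1861 eV.
Eᵢ/kT = 0, 1.171, 1.478.
Z = Σ e^(−Eᵢ/kT) = e^(−0) + e^(−1.171) + e^(−1.478) = 1.000 + 0.3101 + 0.2281 = 1.538.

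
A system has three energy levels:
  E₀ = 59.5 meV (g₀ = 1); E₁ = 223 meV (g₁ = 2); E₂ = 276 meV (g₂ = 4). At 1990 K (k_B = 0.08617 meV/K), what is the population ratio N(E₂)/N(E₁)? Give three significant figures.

1.47

k_BT = 0.08617 × 1990 K = 171.48 meV.
n₂/n₁ = (g₂/g₁) exp[−(E₂−E₁)/kT] = (4/2) × exp(−(53 meV)/(171.48 meV)) = (4/2) × exp(-0.30907) = 1.47.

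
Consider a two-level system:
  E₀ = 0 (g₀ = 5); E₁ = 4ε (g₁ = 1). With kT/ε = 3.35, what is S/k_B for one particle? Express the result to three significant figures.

1.74

Eᵢ/kT = 0, 1.1940.
Z = Σ gᵢe^(−Eᵢ/kT) = 5·e^(−0) + 1·e^(−1.1940) = 5.0000 + 0.30301 = 5.3030.
⟨E⟩ = Σ EᵢPᵢ = 0.22856 ε.
S/k_B = ln Z + ⟨E⟩/kT = ln(5.3030) + 0.22856/3.35 = 1.6683 + 0.068227 = 1.74.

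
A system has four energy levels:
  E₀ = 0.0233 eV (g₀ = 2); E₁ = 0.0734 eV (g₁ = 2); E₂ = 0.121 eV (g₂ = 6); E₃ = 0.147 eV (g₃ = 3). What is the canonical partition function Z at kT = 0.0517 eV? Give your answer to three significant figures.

Eᵢ/kT = 0.45068, 1.4197, 2.3404, 2.8433.
Z = Σ gᵢe^(−Eᵢ/kT) = 2·e^(−0.45068) + 2·e^(−1.4197) + 6·e^(−2.3404) + 3·e^(−2.8433) = 1.2744 + 0.48357 + 0.57773 + 0.17470 = 2.5104.

Z = 2.51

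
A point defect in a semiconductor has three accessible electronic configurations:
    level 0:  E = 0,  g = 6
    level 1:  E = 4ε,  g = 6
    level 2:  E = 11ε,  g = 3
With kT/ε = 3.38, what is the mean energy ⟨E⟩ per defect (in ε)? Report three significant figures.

Eᵢ/kT = 0, 1.1834, 3.2544.
Z = Σ gᵢe^(−Eᵢ/kT) = 6·e^(−0) + 6·e^(−1.1834) + 3·e^(−3.2544) = 6.0000 + 1.8374 + 0.11581 = 7.9532.
⟨E⟩ = Σ Eᵢ gᵢe^(−Eᵢ/kT) / Z = (0·6.0000 + 4·1.8374 + 11·0.11581) / 7.9532 = 1.08 ε.

1.08 ε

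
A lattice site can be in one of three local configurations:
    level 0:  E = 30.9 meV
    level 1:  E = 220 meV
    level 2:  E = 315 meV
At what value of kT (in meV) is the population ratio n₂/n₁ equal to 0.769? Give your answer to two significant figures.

360 meV

n₂/n₁ = exp[−(E₂−E₁)/kT] = 0.769.
⇒ (E₂−E₁)/kT = ln(1/0.769) = ln(1.300) = 0.2624.
kT = 95 meV / 0.2624 = 360 meV.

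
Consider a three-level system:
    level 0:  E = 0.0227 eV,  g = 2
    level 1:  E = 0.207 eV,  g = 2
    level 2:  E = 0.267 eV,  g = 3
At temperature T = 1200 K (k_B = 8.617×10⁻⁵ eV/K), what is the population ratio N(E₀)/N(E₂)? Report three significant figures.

k_BT = 8.617×10⁻⁵ × 1200 K = 0.10340 eV.
n₀/n₂ = (g₀/g₂) exp[−(E₀−E₂)/kT] = (2/3) × exp(−(-0.2443 eV)/(0.10340 eV)) = (2/3) × exp(2.3627) = 7.08.

7.08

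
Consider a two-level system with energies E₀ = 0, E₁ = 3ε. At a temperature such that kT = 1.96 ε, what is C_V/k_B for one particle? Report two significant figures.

Eᵢ/kT = 0, 1.531.
Z = Σ e^(−Eᵢ/kT) = e^(−0) + e^(−1.531) = 1.000 + 0.2163 = 1.216.
⟨E⟩ = 0.5336 ε, ⟨E²⟩ = 1.601 ε².
C_V/k_B = (⟨E²⟩ − ⟨E⟩²)/(kT)² = (1.601 − 0.2847)/3.842 = 0.34.

0.34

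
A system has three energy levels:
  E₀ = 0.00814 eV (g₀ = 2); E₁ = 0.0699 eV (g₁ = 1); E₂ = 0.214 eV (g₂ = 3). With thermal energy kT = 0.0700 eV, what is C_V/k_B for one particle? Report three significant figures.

0.554

Eᵢ/kT = 0.11629, 0.99857, 3.0571.
Z = Σ gᵢe^(−Eᵢ/kT) = 2·e^(−0.11629) + 1·e^(−0.99857) + 3·e^(−3.0571) = 1.7804 + 0.36841 + 0.14107 = 2.2899.
⟨E⟩ = 0.030758 eV, ⟨E²⟩ = 0.0036589 eV².
C_V/k_B = (⟨E²⟩ − ⟨E⟩²)/(kT)² = (0.0036589 − 0.00094605)/0.0049000 = 0.554.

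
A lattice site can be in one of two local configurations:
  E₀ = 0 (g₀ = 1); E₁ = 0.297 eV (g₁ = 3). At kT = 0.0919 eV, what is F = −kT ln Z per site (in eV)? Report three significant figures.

-0.0103 eV

Eᵢ/kT = 0, 3.2318.
Z = Σ gᵢe^(−Eᵢ/kT) = 1·e^(−0) + 3·e^(−3.2318) = 1.0000 + 0.11846 = 1.1185.
F = −kT ln Z = −0.0919 × ln(1.1185) = −0.0919 × 0.11199 = -0.0103 eV.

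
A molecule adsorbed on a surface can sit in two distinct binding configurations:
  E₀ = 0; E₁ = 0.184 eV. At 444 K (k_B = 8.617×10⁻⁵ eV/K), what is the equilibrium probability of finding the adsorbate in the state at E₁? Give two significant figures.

0.0081

k_BT = 8.617×10⁻⁵ × 444 K = 0.03826 eV.
Eᵢ/kT = 0, 4.809.
Z = Σ e^(−Eᵢ/kT) = e^(−0) + e^(−4.809) = 1.000 + 0.008156 = 1.008.
P₁ = e^(−E₁/kT) / Z = 0.008156/1.008 = 0.0081.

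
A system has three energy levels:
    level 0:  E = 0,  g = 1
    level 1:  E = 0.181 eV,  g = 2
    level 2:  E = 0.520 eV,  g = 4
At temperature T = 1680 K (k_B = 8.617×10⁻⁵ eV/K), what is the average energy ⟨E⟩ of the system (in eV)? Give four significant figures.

k_BT = 8.617×10⁻⁵ × 1680 K = 0.144766 eV.
Eᵢ/kT = 0, 1.25029, 3.59200.
Z = Σ gᵢe^(−Eᵢ/kT) = 1·e^(−0) + 2·e^(−1.25029) + 4·e^(−3.59200) = 1.00000 + 0.572843 + 0.110173 = 1.68302.
⟨E⟩ = Σ Eᵢ gᵢe^(−Eᵢ/kT) / Z = (0·1.00000 + 0.181·0.572843 + 0.520·0.110173) / 1.68302 = 0.09565 eV.

0.09565 eV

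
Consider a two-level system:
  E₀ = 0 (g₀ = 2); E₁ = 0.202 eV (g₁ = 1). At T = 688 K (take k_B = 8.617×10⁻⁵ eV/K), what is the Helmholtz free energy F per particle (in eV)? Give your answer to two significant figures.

-0.042 eV

k_BT = 8.617×10⁻⁵ × 688 K = 0.05928 eV.
Eᵢ/kT = 0, 3.408.
Z = Σ gᵢe^(−Eᵢ/kT) = 2·e^(−0) + 1·e^(−3.408) = 2.000 + 0.03311 = 2.033.
F = −kT ln Z = −0.05928 × ln(2.033) = −0.05928 × 0.7095 = -0.042 eV.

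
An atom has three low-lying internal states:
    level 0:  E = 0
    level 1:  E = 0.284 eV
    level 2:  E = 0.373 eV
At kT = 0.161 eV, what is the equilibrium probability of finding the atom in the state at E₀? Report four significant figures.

0.7874

Eᵢ/kT = 0, 1.76398, 2.31677.
Z = Σ e^(−Eᵢ/kT) = e^(−0) + e^(−1.76398) + e^(−2.31677) = 1.00000 + 0.171361 + 0.0985915 = 1.26995.
P₀ = e^(−E₀/kT) / Z = 1.00000/1.26995 = 0.7874.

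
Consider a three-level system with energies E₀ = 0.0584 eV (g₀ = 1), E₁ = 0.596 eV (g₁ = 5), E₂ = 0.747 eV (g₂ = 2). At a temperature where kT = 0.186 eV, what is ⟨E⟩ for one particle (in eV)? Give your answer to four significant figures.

0.1965 eV

Eᵢ/kT = 0.313978, 3.20430, 4.01613.
Z = Σ gᵢe^(−Eᵢ/kT) = 1·e^(−0.313978) + 5·e^(−3.20430) + 2·e^(−4.01613) = 0.730535 + 0.202937 + 0.0360452 = 0.969517.
⟨E⟩ = Σ Eᵢ gᵢe^(−Eᵢ/kT) / Z = (0.0584·0.730535 + 0.596·0.202937 + 0.747·0.0360452) / 0.969517 = 0.1965 eV.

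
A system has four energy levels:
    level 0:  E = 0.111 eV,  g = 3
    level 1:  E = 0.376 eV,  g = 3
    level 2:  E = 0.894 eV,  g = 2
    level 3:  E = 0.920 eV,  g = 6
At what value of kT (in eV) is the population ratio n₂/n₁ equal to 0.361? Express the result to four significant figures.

n₂/n₁ = (g₂/g₁) exp[−(E₂−E₁)/kT] = 0.361.
⇒ (E₂−E₁)/kT = ln((2/3)/0.361) = ln(1.84672) = 0.613411.
kT = 0.518 eV / 0.613411 = 0.8445 eV.

0.8445 eV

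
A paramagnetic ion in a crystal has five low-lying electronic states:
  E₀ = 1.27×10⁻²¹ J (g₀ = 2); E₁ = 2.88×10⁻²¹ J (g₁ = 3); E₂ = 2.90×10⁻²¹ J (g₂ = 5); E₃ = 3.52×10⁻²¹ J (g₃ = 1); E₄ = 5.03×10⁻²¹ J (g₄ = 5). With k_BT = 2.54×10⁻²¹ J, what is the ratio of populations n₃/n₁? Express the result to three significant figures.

0.259

n₃/n₁ = (g₃/g₁) exp[−(E₃−E₁)/kT] = (1/3) × exp(−(0.64 ×10⁻²¹ J)/(2.54 ×10⁻²¹ J)) = (1/3) × exp(-0.25197) = 0.259.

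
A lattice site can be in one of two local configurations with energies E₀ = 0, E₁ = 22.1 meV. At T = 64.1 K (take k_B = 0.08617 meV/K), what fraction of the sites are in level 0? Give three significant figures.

0.982

k_BT = 0.08617 × 64.1 K = 5.5235 meV.
Eᵢ/kT = 0, 4.0011.
Z = Σ e^(−Eᵢ/kT) = e^(−0) + e^(−4.0011) = 1.0000 + 0.018296 = 1.0183.
P₀ = e^(−E₀/kT) / Z = 1.0000/1.0183 = 0.982.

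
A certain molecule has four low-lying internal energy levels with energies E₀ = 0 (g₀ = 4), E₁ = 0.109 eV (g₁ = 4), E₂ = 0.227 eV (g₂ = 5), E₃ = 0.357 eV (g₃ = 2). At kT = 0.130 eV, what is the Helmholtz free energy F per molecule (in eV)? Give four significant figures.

-0.2479 eV

Eᵢ/kT = 0, 0.838462, 1.74615, 2.74615.
Z = Σ gᵢe^(−Eᵢ/kT) = 4·e^(−0) + 4·e^(−0.838462) + 5·e^(−1.74615) + 2·e^(−2.74615) = 4.00000 + 1.72950 + 0.872221 + 0.128349 = 6.73007.
F = −kT ln Z = −0.130 × ln(6.73007) = −0.130 × 1.90659 = -0.2479 eV.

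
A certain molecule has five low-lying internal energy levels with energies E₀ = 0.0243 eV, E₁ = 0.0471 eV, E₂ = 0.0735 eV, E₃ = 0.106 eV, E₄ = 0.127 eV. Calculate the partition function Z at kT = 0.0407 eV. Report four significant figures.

Eᵢ/kT = 0.597052, 1.15725, 1.80590, 2.60442, 3.12039.
Z = Σ e^(−Eᵢ/kT) = e^(−0.597052) + e^(−1.15725) + e^(−1.80590) + e^(−2.60442) + e^(−3.12039) = 0.550432 + 0.314349 + 0.164326 + 0.0739460 + 0.0441400 = 1.14719.

Z = 1.147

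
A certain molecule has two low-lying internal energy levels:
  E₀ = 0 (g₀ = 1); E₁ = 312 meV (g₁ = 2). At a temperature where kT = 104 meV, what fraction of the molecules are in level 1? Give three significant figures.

0.0906

Eᵢ/kT = 0, 3.0000.
Z = Σ gᵢe^(−Eᵢ/kT) = 1·e^(−0) + 2·e^(−3.0000) = 1.0000 + 0.099574 = 1.0996.
P₁ = g₁ e^(−E₁/kT) / Z = 0.099574/1.0996 = 0.0906.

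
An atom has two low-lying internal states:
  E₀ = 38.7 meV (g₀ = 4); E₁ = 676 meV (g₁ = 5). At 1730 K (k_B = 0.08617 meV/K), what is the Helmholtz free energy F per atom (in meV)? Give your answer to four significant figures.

k_BT = 0.08617 × 1730 K = 149.074 meV.
Eᵢ/kT = 0.259603, 4.53466.
Z = Σ gᵢe^(−Eᵢ/kT) = 4·e^(−0.259603) + 5·e^(−4.53466) = 3.08543 + 0.0536528 = 3.13908.
F = −kT ln Z = −149.074 × ln(3.13908) = −149.074 × 1.14393 = -170.5 meV.

-170.5 meV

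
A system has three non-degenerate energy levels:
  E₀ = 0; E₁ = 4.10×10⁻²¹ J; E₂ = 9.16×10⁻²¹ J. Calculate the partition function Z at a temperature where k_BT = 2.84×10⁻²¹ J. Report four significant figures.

Z = 1.276

Eᵢ/kT = 0, 1.44366, 3.22535.
Z = Σ e^(−Eᵢ/kT) = e^(−0) + e^(−1.44366) + e^(−3.22535) = 1.00000 + 0.236062 + 0.0397419 = 1.27580.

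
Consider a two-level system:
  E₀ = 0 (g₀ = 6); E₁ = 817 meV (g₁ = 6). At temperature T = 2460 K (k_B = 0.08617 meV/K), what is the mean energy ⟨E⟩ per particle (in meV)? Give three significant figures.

17.0 meV

k_BT = 0.08617 × 2460 K = 211.98 meV.
Eᵢ/kT = 0, 3.8541.
Z = Σ gᵢe^(−Eᵢ/kT) = 6·e^(−0) + 6·e^(−3.8541) = 6.0000 + 0.12716 = 6.1272.
⟨E⟩ = Σ Eᵢ gᵢe^(−Eᵢ/kT) / Z = (0·6.0000 + 817·0.12716) / 6.1272 = 17.0 meV.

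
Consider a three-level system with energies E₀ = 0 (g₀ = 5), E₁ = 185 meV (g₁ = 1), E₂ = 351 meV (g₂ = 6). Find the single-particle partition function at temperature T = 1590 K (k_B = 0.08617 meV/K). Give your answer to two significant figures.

Z = 5.7

k_BT = 0.08617 × 1590 K = 137.0 meV.
Eᵢ/kT = 0, 1.350, 2.562.
Z = Σ gᵢe^(−Eᵢ/kT) = 5·e^(−0) + 1·e^(−1.350) + 6·e^(−2.562) = 5.000 + 0.2592 + 0.4629 = 5.722.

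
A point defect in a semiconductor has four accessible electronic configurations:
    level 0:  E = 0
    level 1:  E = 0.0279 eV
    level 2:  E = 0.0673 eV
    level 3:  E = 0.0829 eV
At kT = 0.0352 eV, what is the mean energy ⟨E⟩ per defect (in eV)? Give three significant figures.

Eᵢ/kT = 0, 0.79261, 1.9119, 2.3551.
Z = Σ e^(−Eᵢ/kT) = e^(−0) + e^(−0.79261) + e^(−1.9119) + e^(−2.3551) = 1.0000 + 0.45266 + 0.14780 + 0.094884 = 1.6953.
⟨E⟩ = Σ Eᵢ e^(−Eᵢ/kT) / Z = (0·1.0000 + 0.0279·0.45266 + 0.0673·0.14780 + 0.0829·0.094884) / 1.6953 = 0.0180 eV.

0.0180 eV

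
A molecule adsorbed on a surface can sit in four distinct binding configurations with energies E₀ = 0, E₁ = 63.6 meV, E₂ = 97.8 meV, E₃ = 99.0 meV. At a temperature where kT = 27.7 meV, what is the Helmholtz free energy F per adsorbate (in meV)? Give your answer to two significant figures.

Eᵢ/kT = 0, 2.296, 3.531, 3.574.
Z = Σ e^(−Eᵢ/kT) = e^(−0) + e^(−2.296) + e^(−3.531) + e^(−3.574) = 1.000 + 0.1007 + 0.02928 + 0.02804 = 1.158.
F = −kT ln Z = −27.7 × ln(1.158) = −27.7 × 0.1467 = -4.1 meV.

-4.1 meV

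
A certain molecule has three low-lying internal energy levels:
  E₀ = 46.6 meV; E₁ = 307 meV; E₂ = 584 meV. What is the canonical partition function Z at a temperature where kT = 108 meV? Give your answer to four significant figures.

Z = 0.7123

Eᵢ/kT = 0.431481, 2.84259, 5.40741.
Z = Σ e^(−Eᵢ/kT) = e^(−0.431481) + e^(−2.84259) + e^(−5.40741) = 0.649546 + 0.0582745 + 0.00448324 = 0.712304.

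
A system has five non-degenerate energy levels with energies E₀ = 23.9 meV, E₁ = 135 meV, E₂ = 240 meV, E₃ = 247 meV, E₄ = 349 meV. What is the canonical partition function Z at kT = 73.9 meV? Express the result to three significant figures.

Eᵢ/kT = 0.32341, 1.8268, 3.2476, 3.3424, 4.7226.
Z = Σ e^(−Eᵢ/kT) = e^(−0.32341) + e^(−1.8268) + e^(−3.2476) + e^(−3.3424) + e^(−4.7226) = 0.72368 + 0.16093 + 0.038867 + 0.035352 + 0.0088920 = 0.96772.

Z = 0.968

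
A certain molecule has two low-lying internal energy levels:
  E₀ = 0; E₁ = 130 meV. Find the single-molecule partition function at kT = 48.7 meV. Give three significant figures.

Eᵢ/kT = 0, 2.6694.
Z = Σ e^(−Eᵢ/kT) = e^(−0) + e^(−2.6694) = 1.0000 + 0.069294 = 1.0693.

Z = 1.07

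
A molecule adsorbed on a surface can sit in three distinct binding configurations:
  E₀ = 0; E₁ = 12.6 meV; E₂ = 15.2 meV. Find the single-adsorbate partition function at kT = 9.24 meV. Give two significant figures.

Z = 1.4

Eᵢ/kT = 0, 1.364, 1.645.
Z = Σ e^(−Eᵢ/kT) = e^(−0) + e^(−1.364) + e^(−1.645) = 1.000 + 0.2556 + 0.1930 = 1.449.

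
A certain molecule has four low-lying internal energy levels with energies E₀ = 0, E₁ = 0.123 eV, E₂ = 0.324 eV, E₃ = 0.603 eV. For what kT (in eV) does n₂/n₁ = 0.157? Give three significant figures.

n₂/n₁ = exp[−(E₂−E₁)/kT] = 0.157.
⇒ (E₂−E₁)/kT = ln(1/0.157) = ln(6.3694) = 1.8515.
kT = 0.201 eV / 1.8515 = 0.109 eV.

0.109 eV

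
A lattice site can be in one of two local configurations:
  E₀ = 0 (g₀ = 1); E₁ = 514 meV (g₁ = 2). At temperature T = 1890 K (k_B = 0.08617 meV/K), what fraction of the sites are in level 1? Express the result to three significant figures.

k_BT = 0.08617 × 1890 K = 162.86 meV.
Eᵢ/kT = 0, 3.1561.
Z = Σ gᵢe^(−Eᵢ/kT) = 1·e^(−0) + 2·e^(−3.1561) = 1.0000 + 0.085183 = 1.0852.
P₁ = g₁ e^(−E₁/kT) / Z = 0.085183/1.0852 = 0.0785.

0.0785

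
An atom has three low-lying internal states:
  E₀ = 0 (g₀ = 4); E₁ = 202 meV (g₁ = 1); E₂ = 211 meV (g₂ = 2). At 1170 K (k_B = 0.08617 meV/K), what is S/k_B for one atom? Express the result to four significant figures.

k_BT = 0.08617 × 1170 K = 100.819 meV.
Eᵢ/kT = 0, 2.00359, 2.09286.
Z = Σ gᵢe^(−Eᵢ/kT) = 4·e^(−0) + 1·e^(−2.00359) + 2·e^(−2.09286) = 4.00000 + 0.134850 + 0.246668 = 4.38152.
⟨E⟩ = Σ EᵢPᵢ = 18.0957 meV.
S/k_B = ln Z + ⟨E⟩/kT = ln(4.38152) + 18.0957/100.819 = 1.47740 + 0.179487 = 1.657.

1.657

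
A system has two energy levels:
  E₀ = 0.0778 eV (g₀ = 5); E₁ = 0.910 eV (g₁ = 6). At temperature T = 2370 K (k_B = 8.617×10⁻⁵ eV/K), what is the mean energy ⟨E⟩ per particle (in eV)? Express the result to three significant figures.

0.0944 eV

k_BT = 8.617×10⁻⁵ × 2370 K = 0.20422 eV.
Eᵢ/kT = 0.38096, 4.4560.
Z = Σ gᵢe^(−Eᵢ/kT) = 5·e^(−0.38096) + 6·e^(−4.4560) = 3.4160 + 0.069652 = 3.4857.
⟨E⟩ = Σ Eᵢ gᵢe^(−Eᵢ/kT) / Z = (0.0778·3.4160 + 0.910·0.069652) / 3.4857 = 0.0944 eV.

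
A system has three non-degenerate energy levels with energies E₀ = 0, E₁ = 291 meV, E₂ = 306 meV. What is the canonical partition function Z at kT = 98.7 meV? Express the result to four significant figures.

Eᵢ/kT = 0, 2.94833, 3.10030.
Z = Σ e^(−Eᵢ/kT) = e^(−0) + e^(−2.94833) + e^(−3.10030) = 1.00000 + 0.0524272 + 0.0450357 = 1.09746.

Z = 1.097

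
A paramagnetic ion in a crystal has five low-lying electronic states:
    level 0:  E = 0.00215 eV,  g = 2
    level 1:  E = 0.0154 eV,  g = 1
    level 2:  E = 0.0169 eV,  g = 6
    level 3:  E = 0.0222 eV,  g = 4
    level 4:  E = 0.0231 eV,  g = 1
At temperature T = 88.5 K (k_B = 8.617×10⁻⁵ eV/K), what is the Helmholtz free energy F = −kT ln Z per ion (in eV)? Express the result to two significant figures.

k_BT = 8.617×10⁻⁵ × 88.5 K = 0.007626 eV.
Eᵢ/kT = 0.2819, 2.019, 2.216, 2.911, 3.029.
Z = Σ gᵢe^(−Eᵢ/kT) = 2·e^(−0.2819) + 1·e^(−2.019) + 6·e^(−2.216) + 4·e^(−2.911) + 1·e^(−3.029) = 1.509 + 0.1328 + 0.6543 + 0.2177 + 0.04836 = 2.562.
F = −kT ln Z = −0.007626 × ln(2.562) = −0.007626 × 0.9408 = -0.0072 eV.

-0.0072 eV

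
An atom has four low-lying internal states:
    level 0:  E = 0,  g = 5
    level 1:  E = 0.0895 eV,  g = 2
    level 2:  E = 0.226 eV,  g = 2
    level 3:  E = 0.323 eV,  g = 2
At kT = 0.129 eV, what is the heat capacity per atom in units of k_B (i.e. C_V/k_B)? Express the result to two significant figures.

0.33

Eᵢ/kT = 0, 0.6938, 1.752, 2.504.
Z = Σ gᵢe^(−Eᵢ/kT) = 5·e^(−0) + 2·e^(−0.6938) + 2·e^(−1.752) + 2·e^(−2.504) = 5.000 + 0.9993 + 0.3469 + 0.1635 = 6.510.
⟨E⟩ = 0.03389 eV, ⟨E²⟩ = 0.006572 eV².
C_V/k_B = (⟨E²⟩ − ⟨E⟩²)/(kT)² = (0.006572 − 0.001149)/0.01664 = 0.33.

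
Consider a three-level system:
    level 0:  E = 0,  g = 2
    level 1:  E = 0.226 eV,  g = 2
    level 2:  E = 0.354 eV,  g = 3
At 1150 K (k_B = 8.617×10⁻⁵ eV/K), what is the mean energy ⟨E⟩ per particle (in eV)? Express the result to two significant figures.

0.033 eV

k_BT = 8.617×10⁻⁵ × 1150 K = 0.09910 eV.
Eᵢ/kT = 0, 2.281, 3.572.
Z = Σ gᵢe^(−Eᵢ/kT) = 2·e^(−0) + 2·e^(−2.281) + 3·e^(−3.572) = 2.000 + 0.2044 + 0.08430 = 2.289.
⟨E⟩ = Σ Eᵢ gᵢe^(−Eᵢ/kT) / Z = (0·2.000 + 0.226·0.2044 + 0.354·0.08430) / 2.289 = 0.033 eV.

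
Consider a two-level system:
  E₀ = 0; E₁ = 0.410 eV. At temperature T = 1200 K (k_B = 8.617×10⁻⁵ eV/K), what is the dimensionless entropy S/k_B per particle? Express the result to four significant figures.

k_BT = 8.617×10⁻⁵ × 1200 K = 0.103404 eV.
Eᵢ/kT = 0, 3.96503.
Z = Σ e^(−Eᵢ/kT) = e^(−0) + e^(−3.96503) = 1.00000 + 0.0189675 = 1.01897.
⟨E⟩ = Σ EᵢPᵢ = 0.00763190 eV.
S/k_B = ln Z + ⟨E⟩/kT = ln(1.01897) + 0.00763190/0.103404 = 0.0187923 + 0.0738066 = 0.09260.

0.09260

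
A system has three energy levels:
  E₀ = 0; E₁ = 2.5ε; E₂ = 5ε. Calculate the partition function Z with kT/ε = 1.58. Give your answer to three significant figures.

Z = 1.25

Eᵢ/kT = 0, 1.5823, 3.1646.
Z = Σ e^(−Eᵢ/kT) = e^(−0) + e^(−1.5823) + e^(−3.1646) = 1.0000 + 0.20550 + 0.042231 = 1.2477.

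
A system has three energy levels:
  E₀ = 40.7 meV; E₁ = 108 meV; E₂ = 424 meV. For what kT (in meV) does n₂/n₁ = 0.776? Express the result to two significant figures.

n₂/n₁ = exp[−(E₂−E₁)/kT] = 0.776.
⇒ (E₂−E₁)/kT = ln(1/0.776) = ln(1.289) = 0.2539.
kT = 316 meV / 0.2539 = 1200 meV.

1200 meV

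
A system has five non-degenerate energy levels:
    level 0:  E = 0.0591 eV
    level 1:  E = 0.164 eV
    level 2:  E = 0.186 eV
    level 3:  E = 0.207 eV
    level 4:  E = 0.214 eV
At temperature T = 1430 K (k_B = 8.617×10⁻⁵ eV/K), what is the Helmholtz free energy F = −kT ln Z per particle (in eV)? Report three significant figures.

k_BT = 8.617×10⁻⁵ × 1430 K = 0.12322 eV.
Eᵢ/kT = 0.47963, 1.3310, 1.5095, 1.6799, 1.7367.
Z = Σ e^(−Eᵢ/kT) = e^(−0.47963) + e^(−1.3310) + e^(−1.5095) + e^(−1.6799) + e^(−1.7367) = 0.61901 + 0.26421 + 0.22102 + 0.18639 + 0.17610 = 1.4667.
F = −kT ln Z = −0.12322 × ln(1.4667) = −0.12322 × 0.38301 = -0.0472 eV.

-0.0472 eV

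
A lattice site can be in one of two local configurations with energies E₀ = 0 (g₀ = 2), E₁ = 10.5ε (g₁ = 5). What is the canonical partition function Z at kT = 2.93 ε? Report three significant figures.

Eᵢ/kT = 0, 3.5836.
Z = Σ gᵢe^(−Eᵢ/kT) = 2·e^(−0) + 5·e^(−3.5836) = 2.0000 + 0.13888 = 2.1389.

Z = 2.14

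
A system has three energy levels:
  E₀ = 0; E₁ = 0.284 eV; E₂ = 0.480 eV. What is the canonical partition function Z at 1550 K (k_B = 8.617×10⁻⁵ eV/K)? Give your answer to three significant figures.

k_BT = 8.617×10⁻⁵ × 1550 K = 0.13356 eV.
Eᵢ/kT = 0, 2.1264, 3.5939.
Z = Σ e^(−Eᵢ/kT) = e^(−0) + e^(−2.1264) + e^(−3.5939) = 1.0000 + 0.11927 + 0.027491 = 1.1468.

Z = 1.15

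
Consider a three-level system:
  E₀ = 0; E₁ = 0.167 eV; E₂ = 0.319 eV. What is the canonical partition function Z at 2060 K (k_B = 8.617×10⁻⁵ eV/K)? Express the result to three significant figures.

Z = 1.56

k_BT = 8.617×10⁻⁵ × 2060 K = 0.17751 eV.
Eᵢ/kT = 0, 0.94079, 1.7971.
Z = Σ e^(−Eᵢ/kT) = e^(−0) + e^(−0.94079) + e^(−1.7971) = 1.0000 + 0.39032 + 0.16578 = 1.5561.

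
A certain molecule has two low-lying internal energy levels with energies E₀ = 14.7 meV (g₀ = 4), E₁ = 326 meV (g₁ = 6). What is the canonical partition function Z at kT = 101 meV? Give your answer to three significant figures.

Z = 3.70

Eᵢ/kT = 0.14554, 3.2277.
Z = Σ gᵢe^(−Eᵢ/kT) = 4·e^(−0.14554) + 6·e^(−3.2277) = 3.4582 + 0.23789 = 3.6961.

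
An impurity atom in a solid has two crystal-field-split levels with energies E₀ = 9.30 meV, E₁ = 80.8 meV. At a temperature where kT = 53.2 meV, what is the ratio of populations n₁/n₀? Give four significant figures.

0.2608

n₁/n₀ = exp[−(E₁−E₀)/kT] = exp(−(71.50 meV)/(53.2 meV)) = exp(-1.34398) = 0.2608.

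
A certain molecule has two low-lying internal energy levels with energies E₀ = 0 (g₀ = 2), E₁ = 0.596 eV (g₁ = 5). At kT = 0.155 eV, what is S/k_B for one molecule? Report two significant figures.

0.94

Eᵢ/kT = 0, 3.845.
Z = Σ gᵢe^(−Eᵢ/kT) = 2·e^(−0) + 5·e^(−3.845) = 2.000 + 0.1069 = 2.107.
⟨E⟩ = Σ EᵢPᵢ = 0.03024 eV.
S/k_B = ln Z + ⟨E⟩/kT = ln(2.107) + 0.03024/0.155 = 0.7453 + 0.1951 = 0.94.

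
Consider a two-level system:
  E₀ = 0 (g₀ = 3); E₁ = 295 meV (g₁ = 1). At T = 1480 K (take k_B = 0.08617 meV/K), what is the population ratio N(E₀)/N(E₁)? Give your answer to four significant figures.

k_BT = 0.08617 × 1480 K = 127.532 meV.
n₀/n₁ = (g₀/g₁) exp[−(E₀−E₁)/kT] = (3/1) × exp(−(-295 meV)/(127.532 meV)) = (3/1) × exp(2.31314) = 30.32.

30.32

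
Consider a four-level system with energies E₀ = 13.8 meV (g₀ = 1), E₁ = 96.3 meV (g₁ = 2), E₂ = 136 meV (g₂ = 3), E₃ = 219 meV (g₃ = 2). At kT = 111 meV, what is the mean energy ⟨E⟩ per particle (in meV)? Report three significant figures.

95.0 meV

Eᵢ/kT = 0.12432, 0.86757, 1.2252, 1.9730.
Z = Σ gᵢe^(−Eᵢ/kT) = 1·e^(−0.12432) + 2·e^(−0.86757) + 3·e^(−1.2252) + 2·e^(−1.9730) = 0.88310 + 0.83994 + 0.88110 + 0.27808 = 2.8822.
⟨E⟩ = Σ Eᵢ gᵢe^(−Eᵢ/kT) / Z = (13.8·0.88310 + 96.3·0.83994 + 136·0.88110 + 219·0.27808) / 2.8822 = 95.0 meV.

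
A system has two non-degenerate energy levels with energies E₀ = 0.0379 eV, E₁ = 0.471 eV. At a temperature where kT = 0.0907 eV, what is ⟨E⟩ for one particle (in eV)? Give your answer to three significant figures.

0.0415 eV

Eᵢ/kT = 0.41786, 5.1929.
Z = Σ e^(−Eᵢ/kT) = e^(−0.41786) + e^(−5.1929) = 0.65845 + 0.0055559 = 0.66401.
⟨E⟩ = Σ Eᵢ e^(−Eᵢ/kT) / Z = (0.0379·0.65845 + 0.471·0.0055559) / 0.66401 = 0.0415 eV.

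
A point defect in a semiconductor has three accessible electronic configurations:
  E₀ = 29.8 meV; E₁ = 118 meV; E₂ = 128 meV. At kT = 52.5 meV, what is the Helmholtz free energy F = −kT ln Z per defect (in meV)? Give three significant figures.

Eᵢ/kT = 0.56762, 2.2476, 2.4381.
Z = Σ e^(−Eᵢ/kT) = e^(−0.56762) + e^(−2.2476) + e^(−2.4381) = 0.56687 + 0.10565 + 0.087327 = 0.75985.
F = −kT ln Z = −52.5 × ln(0.75985) = −52.5 × -0.27463 = 14.4 meV.

14.4 meV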